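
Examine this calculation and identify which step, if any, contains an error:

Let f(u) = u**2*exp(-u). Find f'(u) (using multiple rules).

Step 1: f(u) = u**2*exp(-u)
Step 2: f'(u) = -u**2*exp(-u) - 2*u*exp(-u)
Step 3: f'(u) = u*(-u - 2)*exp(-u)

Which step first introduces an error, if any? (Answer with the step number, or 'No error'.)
Step 2

Step 2 is incorrect due to a sign flip.
The step shows: -u**2*exp(-u) - 2*u*exp(-u)
The correct value should be: -u**2*exp(-u) + 2*u*exp(-u)

Explanation: The sign of one term was flipped: the term 2*u*exp(-u) was incorrectly written as -2*u*exp(-u)
The later steps are derived from this incorrect expression, so the error originates in Step 2.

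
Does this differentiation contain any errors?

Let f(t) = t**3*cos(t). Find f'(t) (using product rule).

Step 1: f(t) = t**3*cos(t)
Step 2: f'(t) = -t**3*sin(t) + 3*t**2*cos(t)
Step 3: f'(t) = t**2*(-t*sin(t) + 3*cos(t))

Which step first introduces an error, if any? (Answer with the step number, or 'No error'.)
No error

All steps in this derivation are correct.
The final answer f'(t) = t**2*(-t*sin(t) + 3*cos(t)) is valid.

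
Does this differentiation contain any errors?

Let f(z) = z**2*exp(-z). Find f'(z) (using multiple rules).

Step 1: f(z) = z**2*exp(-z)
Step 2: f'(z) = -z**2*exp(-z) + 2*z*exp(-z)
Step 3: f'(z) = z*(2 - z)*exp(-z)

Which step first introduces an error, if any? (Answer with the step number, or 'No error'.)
No error

All steps in this derivation are correct.
The final answer f'(z) = z*(2 - z)*exp(-z) is valid.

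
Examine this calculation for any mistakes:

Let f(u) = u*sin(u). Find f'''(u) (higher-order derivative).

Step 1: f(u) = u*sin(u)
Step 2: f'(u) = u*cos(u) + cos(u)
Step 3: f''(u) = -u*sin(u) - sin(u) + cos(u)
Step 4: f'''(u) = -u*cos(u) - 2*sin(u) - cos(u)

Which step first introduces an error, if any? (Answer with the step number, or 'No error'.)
Step 2

Step 2 is incorrect due to a wrong trig function.
The step shows: u*cos(u) + cos(u)
The correct value should be: u*cos(u) + sin(u)

Explanation: sin(u) was incorrectly written as cos(u): the term sin(u) was incorrectly written as cos(u)
The later steps are derived from this incorrect expression, so the error originates in Step 2.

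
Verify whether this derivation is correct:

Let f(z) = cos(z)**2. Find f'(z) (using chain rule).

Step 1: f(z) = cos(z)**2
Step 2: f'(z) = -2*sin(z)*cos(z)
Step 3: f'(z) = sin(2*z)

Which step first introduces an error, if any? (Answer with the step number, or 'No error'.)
Step 3

Step 3 is incorrect due to a sign flip.
The step shows: sin(2*z)
The correct value should be: -sin(2*z)

Explanation: The sign of the whole expression was flipped: the term -sin(2*z) was incorrectly written as sin(2*z)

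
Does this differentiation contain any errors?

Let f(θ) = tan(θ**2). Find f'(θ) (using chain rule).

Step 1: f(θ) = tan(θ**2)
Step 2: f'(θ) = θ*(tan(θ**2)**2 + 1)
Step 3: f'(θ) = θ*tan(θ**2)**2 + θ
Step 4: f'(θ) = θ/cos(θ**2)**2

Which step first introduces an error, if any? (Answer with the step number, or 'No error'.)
Step 2

Step 2 is incorrect due to a wrong coefficient.
The step shows: θ*(tan(θ**2)**2 + 1)
The correct value should be: 2*θ*(tan(θ**2)**2 + 1)

Explanation: The coefficient 2 was incorrectly written as 1: the term 2*θ*(tan(θ**2)**2 + 1) was incorrectly written as θ*(tan(θ**2)**2 + 1)
The later steps are derived from this incorrect expression, so the error originates in Step 2.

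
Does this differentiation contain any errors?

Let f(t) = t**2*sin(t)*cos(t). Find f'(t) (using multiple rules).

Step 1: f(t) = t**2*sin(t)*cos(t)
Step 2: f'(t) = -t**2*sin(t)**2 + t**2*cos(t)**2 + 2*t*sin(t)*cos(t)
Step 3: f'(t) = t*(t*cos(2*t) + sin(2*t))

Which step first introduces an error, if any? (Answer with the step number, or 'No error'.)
No error

All steps in this derivation are correct.
The final answer f'(t) = t*(t*cos(2*t) + sin(2*t)) is valid.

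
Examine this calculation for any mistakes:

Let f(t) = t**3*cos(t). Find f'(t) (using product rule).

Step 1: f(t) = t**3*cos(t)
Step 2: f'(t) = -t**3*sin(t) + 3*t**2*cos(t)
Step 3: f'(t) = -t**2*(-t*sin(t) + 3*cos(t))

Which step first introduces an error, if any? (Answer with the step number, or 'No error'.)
Step 3

Step 3 is incorrect due to a sign flip.
The step shows: -t**2*(-t*sin(t) + 3*cos(t))
The correct value should be: t**2*(-t*sin(t) + 3*cos(t))

Explanation: The sign of the whole expression was flipped: the term t**2*(-t*sin(t) + 3*cos(t)) was incorrectly written as -t**2*(-t*sin(t) + 3*cos(t))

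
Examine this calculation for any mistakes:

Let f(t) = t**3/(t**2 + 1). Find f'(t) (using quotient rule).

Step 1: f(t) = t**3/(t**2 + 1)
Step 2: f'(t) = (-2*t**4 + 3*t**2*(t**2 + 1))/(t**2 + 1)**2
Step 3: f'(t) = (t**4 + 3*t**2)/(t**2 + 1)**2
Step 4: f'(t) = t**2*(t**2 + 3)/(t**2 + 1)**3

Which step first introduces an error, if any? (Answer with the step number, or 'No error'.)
Step 4

Step 4 is incorrect due to a wrong exponent.
The step shows: t**2*(t**2 + 3)/(t**2 + 1)**3
The correct value should be: t**2*(t**2 + 3)/(t**2 + 1)**2

Explanation: The exponent -2 on t**2 + 1 was incorrectly written as -3: the term t**2*(t**2 + 3)/(t**2 + 1)**2 was incorrectly written as t**2*(t**2 + 3)/(t**2 + 1)**3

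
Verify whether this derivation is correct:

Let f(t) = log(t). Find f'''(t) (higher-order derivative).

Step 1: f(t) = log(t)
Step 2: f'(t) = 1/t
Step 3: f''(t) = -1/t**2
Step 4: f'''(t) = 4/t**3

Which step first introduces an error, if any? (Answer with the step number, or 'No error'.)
Step 4

Step 4 is incorrect due to a wrong coefficient.
The step shows: 4/t**3
The correct value should be: 2/t**3

Explanation: The coefficient 2 was incorrectly written as 4: the term 2/t**3 was incorrectly written as 4/t**3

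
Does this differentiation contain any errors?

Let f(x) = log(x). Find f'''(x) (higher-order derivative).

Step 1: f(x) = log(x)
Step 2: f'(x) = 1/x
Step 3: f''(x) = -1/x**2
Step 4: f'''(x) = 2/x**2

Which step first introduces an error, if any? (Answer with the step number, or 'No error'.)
Step 4

Step 4 is incorrect due to a wrong exponent.
The step shows: 2/x**2
The correct value should be: 2/x**3

Explanation: The exponent -3 on x was incorrectly written as -2: the term 2/x**3 was incorrectly written as 2/x**2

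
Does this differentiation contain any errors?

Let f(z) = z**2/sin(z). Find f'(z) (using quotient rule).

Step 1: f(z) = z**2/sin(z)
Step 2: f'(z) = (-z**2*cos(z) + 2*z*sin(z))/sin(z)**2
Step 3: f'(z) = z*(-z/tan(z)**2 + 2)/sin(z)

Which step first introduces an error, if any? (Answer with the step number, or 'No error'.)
Step 3

Step 3 is incorrect due to a wrong exponent.
The step shows: z*(-z/tan(z)**2 + 2)/sin(z)
The correct value should be: z*(-z/tan(z) + 2)/sin(z)

Explanation: The exponent -1 on tan(z) was incorrectly written as -2: the term z*(-z/tan(z) + 2)/sin(z) was incorrectly written as z*(-z/tan(z)**2 + 2)/sin(z)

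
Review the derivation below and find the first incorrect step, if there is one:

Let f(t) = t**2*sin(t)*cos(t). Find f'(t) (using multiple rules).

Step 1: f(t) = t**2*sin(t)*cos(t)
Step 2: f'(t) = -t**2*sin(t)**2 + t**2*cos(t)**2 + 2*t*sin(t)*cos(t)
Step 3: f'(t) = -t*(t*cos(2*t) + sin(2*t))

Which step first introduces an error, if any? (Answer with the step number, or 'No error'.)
Step 3

Step 3 is incorrect due to a sign flip.
The step shows: -t*(t*cos(2*t) + sin(2*t))
The correct value should be: t*(t*cos(2*t) + sin(2*t))

Explanation: The sign of the whole expression was flipped: the term t*(t*cos(2*t) + sin(2*t)) was incorrectly written as -t*(t*cos(2*t) + sin(2*t))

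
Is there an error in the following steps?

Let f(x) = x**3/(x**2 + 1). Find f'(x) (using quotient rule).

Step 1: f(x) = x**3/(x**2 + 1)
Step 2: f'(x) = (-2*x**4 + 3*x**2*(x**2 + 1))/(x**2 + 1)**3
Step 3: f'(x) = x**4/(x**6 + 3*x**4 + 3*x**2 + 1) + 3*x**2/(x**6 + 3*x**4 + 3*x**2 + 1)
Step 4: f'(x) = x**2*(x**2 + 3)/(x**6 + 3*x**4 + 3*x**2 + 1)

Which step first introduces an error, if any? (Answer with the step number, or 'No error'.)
Step 2

Step 2 is incorrect due to a wrong exponent.
The step shows: (-2*x**4 + 3*x**2*(x**2 + 1))/(x**2 + 1)**3
The correct value should be: (-2*x**4 + 3*x**2*(x**2 + 1))/(x**2 + 1)**2

Explanation: The exponent -2 on x**2 + 1 was incorrectly written as -3: the term (-2*x**4 + 3*x**2*(x**2 + 1))/(x**2 + 1)**2 was incorrectly written as (-2*x**4 + 3*x**2*(x**2 + 1))/(x**2 + 1)**3
The later steps are derived from this incorrect expression, so the error originates in Step 2.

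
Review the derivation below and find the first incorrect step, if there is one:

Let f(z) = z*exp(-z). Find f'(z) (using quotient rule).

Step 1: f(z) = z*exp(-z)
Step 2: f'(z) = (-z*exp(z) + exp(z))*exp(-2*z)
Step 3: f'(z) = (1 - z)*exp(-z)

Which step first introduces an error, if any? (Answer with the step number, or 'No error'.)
No error

All steps in this derivation are correct.
The final answer f'(z) = (1 - z)*exp(-z) is valid.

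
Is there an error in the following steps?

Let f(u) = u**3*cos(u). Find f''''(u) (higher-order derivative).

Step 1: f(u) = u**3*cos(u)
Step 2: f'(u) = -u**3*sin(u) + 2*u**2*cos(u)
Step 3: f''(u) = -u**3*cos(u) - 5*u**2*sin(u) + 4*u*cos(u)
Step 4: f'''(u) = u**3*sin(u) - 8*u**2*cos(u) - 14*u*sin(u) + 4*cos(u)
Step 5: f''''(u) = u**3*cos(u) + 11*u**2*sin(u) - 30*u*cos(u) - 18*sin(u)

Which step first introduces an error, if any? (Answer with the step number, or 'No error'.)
Step 2

Step 2 is incorrect due to a wrong coefficient.
The step shows: -u**3*sin(u) + 2*u**2*cos(u)
The correct value should be: -u**3*sin(u) + 3*u**2*cos(u)

Explanation: The coefficient 3 was incorrectly written as 2: the term 3*u**2*cos(u) was incorrectly written as 2*u**2*cos(u)
The later steps are derived from this incorrect expression, so the error originates in Step 2.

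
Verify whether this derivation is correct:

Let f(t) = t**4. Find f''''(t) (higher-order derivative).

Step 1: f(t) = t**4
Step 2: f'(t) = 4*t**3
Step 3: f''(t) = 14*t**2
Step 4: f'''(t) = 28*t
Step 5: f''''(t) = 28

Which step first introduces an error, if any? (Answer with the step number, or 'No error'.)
Step 3

Step 3 is incorrect due to a wrong coefficient.
The step shows: 14*t**2
The correct value should be: 12*t**2

Explanation: The coefficient 12 was incorrectly written as 14: the term 12*t**2 was incorrectly written as 14*t**2
The later steps are derived from this incorrect expression, so the error originates in Step 3.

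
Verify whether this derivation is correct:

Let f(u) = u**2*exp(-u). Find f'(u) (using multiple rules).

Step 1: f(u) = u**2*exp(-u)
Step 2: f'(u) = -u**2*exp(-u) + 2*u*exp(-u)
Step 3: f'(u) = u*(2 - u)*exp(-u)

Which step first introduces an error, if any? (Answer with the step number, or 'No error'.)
No error

All steps in this derivation are correct.
The final answer f'(u) = u*(2 - u)*exp(-u) is valid.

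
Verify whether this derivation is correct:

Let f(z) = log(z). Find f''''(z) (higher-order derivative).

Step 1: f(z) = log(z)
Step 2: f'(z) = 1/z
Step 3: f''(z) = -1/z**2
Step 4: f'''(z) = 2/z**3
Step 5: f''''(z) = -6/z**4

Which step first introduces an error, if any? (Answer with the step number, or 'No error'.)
No error

All steps in this derivation are correct.
The final answer f''''(z) = -6/z**4 is valid.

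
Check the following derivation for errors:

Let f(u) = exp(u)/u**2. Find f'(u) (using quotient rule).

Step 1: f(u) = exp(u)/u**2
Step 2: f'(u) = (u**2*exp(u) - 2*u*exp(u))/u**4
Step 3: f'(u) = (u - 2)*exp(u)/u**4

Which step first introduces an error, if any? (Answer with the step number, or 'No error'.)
Step 3

Step 3 is incorrect due to a wrong exponent.
The step shows: (u - 2)*exp(u)/u**4
The correct value should be: (u - 2)*exp(u)/u**3

Explanation: The exponent -3 on u was incorrectly written as -4: the term (u - 2)*exp(u)/u**3 was incorrectly written as (u - 2)*exp(u)/u**4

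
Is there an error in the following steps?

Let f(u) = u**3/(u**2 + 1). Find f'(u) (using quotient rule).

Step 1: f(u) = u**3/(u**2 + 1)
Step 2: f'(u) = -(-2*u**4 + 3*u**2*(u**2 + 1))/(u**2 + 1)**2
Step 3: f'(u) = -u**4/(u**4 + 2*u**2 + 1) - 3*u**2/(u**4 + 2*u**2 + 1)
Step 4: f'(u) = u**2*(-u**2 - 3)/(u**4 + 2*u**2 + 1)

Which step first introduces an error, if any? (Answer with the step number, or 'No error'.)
Step 2

Step 2 is incorrect due to a sign flip.
The step shows: -(-2*u**4 + 3*u**2*(u**2 + 1))/(u**2 + 1)**2
The correct value should be: (-2*u**4 + 3*u**2*(u**2 + 1))/(u**2 + 1)**2

Explanation: The sign of the whole expression was flipped: the term (-2*u**4 + 3*u**2*(u**2 + 1))/(u**2 + 1)**2 was incorrectly written as -(-2*u**4 + 3*u**2*(u**2 + 1))/(u**2 + 1)**2
The later steps are derived from this incorrect expression, so the error originates in Step 2.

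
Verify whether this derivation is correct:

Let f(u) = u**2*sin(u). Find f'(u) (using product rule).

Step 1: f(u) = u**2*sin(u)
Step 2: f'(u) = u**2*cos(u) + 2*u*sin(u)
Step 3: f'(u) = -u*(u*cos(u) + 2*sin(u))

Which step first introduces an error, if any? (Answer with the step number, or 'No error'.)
Step 3

Step 3 is incorrect due to a sign flip.
The step shows: -u*(u*cos(u) + 2*sin(u))
The correct value should be: u*(u*cos(u) + 2*sin(u))

Explanation: The sign of the whole expression was flipped: the term u*(u*cos(u) + 2*sin(u)) was incorrectly written as -u*(u*cos(u) + 2*sin(u))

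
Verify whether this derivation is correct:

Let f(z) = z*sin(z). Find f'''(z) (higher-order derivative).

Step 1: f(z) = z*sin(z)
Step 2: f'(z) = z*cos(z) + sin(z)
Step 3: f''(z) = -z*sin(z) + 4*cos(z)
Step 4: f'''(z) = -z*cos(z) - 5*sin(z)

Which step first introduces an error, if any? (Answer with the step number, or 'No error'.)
Step 3

Step 3 is incorrect due to a wrong coefficient.
The step shows: -z*sin(z) + 4*cos(z)
The correct value should be: -z*sin(z) + 2*cos(z)

Explanation: The coefficient 2 was incorrectly written as 4: the term 2*cos(z) was incorrectly written as 4*cos(z)
The later steps are derived from this incorrect expression, so the error originates in Step 3.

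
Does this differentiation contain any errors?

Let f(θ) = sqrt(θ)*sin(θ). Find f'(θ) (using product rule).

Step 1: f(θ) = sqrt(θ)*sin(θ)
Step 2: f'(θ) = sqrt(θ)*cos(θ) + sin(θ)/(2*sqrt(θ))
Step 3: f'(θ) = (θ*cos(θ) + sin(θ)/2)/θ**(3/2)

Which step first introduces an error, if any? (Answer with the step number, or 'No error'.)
Step 3

Step 3 is incorrect due to a wrong exponent.
The step shows: (θ*cos(θ) + sin(θ)/2)/θ**(3/2)
The correct value should be: (θ*cos(θ) + sin(θ)/2)/sqrt(θ)

Explanation: The exponent -1/2 on θ was incorrectly written as -3/2: the term (θ*cos(θ) + sin(θ)/2)/sqrt(θ) was incorrectly written as (θ*cos(θ) + sin(θ)/2)/θ**(3/2)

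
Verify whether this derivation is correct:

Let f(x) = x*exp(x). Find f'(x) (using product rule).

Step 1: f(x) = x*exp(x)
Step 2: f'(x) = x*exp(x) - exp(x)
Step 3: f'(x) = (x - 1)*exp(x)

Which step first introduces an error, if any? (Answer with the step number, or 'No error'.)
Step 2

Step 2 is incorrect due to a sign flip.
The step shows: x*exp(x) - exp(x)
The correct value should be: x*exp(x) + exp(x)

Explanation: The sign of one term was flipped: the term exp(x) was incorrectly written as -exp(x)
The later steps are derived from this incorrect expression, so the error originates in Step 2.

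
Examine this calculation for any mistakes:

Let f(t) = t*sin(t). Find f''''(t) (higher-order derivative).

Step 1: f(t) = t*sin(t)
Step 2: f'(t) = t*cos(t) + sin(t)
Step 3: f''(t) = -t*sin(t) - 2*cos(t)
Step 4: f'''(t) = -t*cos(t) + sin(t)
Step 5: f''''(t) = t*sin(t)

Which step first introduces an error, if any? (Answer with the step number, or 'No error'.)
Step 3

Step 3 is incorrect due to a sign flip.
The step shows: -t*sin(t) - 2*cos(t)
The correct value should be: -t*sin(t) + 2*cos(t)

Explanation: The sign of one term was flipped: the term 2*cos(t) was incorrectly written as -2*cos(t)
The later steps are derived from this incorrect expression, so the error originates in Step 3.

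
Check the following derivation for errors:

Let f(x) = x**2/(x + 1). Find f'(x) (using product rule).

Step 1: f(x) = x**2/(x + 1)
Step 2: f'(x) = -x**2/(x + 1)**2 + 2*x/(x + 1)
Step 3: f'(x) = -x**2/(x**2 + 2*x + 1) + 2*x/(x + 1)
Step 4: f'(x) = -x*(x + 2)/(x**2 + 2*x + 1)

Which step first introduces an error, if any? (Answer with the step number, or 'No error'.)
Step 4

Step 4 is incorrect due to a sign flip.
The step shows: -x*(x + 2)/(x**2 + 2*x + 1)
The correct value should be: x*(x + 2)/(x**2 + 2*x + 1)

Explanation: The sign of the whole expression was flipped: the term x*(x + 2)/(x**2 + 2*x + 1) was incorrectly written as -x*(x + 2)/(x**2 + 2*x + 1)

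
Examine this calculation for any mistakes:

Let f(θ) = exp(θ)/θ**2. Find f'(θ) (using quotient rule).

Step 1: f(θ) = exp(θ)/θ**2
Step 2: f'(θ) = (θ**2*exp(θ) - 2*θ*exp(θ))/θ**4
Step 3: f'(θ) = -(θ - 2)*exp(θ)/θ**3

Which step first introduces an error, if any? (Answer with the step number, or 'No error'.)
Step 3

Step 3 is incorrect due to a sign flip.
The step shows: -(θ - 2)*exp(θ)/θ**3
The correct value should be: (θ - 2)*exp(θ)/θ**3

Explanation: The sign of the whole expression was flipped: the term (θ - 2)*exp(θ)/θ**3 was incorrectly written as -(θ - 2)*exp(θ)/θ**3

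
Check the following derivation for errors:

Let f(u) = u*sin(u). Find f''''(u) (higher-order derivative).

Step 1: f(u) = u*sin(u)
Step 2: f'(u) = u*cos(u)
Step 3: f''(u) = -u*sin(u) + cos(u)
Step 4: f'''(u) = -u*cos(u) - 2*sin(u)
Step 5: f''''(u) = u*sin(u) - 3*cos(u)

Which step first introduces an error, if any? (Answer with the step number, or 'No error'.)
Step 2

Step 2 is incorrect due to a dropped term.
The step shows: u*cos(u)
The correct value should be: u*cos(u) + sin(u)

Explanation: A term was dropped: the term sin(u) was incorrectly omitted
The later steps are derived from this incorrect expression, so the error originates in Step 2.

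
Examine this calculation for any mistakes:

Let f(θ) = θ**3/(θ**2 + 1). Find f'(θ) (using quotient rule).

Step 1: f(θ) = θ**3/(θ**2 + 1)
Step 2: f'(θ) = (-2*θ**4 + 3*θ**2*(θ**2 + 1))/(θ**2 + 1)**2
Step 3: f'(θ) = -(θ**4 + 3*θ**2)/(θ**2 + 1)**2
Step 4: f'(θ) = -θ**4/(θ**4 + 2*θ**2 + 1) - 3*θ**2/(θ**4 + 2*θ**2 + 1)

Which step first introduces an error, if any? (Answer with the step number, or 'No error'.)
Step 3

Step 3 is incorrect due to a sign flip.
The step shows: -(θ**4 + 3*θ**2)/(θ**2 + 1)**2
The correct value should be: (θ**4 + 3*θ**2)/(θ**2 + 1)**2

Explanation: The sign of the whole expression was flipped: the term (θ**4 + 3*θ**2)/(θ**2 + 1)**2 was incorrectly written as -(θ**4 + 3*θ**2)/(θ**2 + 1)**2
The later steps are derived from this incorrect expression, so the error originates in Step 3.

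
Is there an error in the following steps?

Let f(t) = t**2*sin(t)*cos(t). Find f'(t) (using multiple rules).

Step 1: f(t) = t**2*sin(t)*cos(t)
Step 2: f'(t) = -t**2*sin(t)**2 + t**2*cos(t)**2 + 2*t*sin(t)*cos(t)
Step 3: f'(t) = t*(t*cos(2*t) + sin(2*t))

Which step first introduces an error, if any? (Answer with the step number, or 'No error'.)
No error

All steps in this derivation are correct.
The final answer f'(t) = t*(t*cos(2*t) + sin(2*t)) is valid.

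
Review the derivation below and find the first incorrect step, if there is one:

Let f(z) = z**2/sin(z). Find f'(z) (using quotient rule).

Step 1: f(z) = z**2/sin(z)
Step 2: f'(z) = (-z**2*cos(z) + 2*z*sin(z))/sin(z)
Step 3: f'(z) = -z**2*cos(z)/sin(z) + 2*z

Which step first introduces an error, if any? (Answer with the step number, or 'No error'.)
Step 2

Step 2 is incorrect due to a wrong exponent.
The step shows: (-z**2*cos(z) + 2*z*sin(z))/sin(z)
The correct value should be: (-z**2*cos(z) + 2*z*sin(z))/sin(z)**2

Explanation: The exponent -2 on sin(z) was incorrectly written as -1: the term (-z**2*cos(z) + 2*z*sin(z))/sin(z)**2 was incorrectly written as (-z**2*cos(z) + 2*z*sin(z))/sin(z)
The later steps are derived from this incorrect expression, so the error originates in Step 2.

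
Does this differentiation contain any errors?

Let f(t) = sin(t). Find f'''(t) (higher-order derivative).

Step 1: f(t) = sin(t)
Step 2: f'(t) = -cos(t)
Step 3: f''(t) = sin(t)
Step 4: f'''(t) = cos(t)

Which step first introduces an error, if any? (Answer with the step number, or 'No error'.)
Step 2

Step 2 is incorrect due to a sign flip.
The step shows: -cos(t)
The correct value should be: cos(t)

Explanation: The sign of the whole expression was flipped: the term cos(t) was incorrectly written as -cos(t)
The later steps are derived from this incorrect expression, so the error originates in Step 2.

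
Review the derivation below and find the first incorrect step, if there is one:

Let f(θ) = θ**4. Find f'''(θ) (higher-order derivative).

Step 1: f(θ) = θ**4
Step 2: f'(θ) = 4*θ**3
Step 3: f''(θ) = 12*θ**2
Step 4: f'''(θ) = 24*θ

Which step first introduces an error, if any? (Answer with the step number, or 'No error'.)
No error

All steps in this derivation are correct.
The final answer f'''(θ) = 24*θ is valid.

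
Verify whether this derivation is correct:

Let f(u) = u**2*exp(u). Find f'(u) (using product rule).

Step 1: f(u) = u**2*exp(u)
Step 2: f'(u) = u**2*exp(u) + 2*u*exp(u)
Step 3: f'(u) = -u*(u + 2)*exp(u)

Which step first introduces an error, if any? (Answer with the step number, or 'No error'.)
Step 3

Step 3 is incorrect due to a sign flip.
The step shows: -u*(u + 2)*exp(u)
The correct value should be: u*(u + 2)*exp(u)

Explanation: The sign of the whole expression was flipped: the term u*(u + 2)*exp(u) was incorrectly written as -u*(u + 2)*exp(u)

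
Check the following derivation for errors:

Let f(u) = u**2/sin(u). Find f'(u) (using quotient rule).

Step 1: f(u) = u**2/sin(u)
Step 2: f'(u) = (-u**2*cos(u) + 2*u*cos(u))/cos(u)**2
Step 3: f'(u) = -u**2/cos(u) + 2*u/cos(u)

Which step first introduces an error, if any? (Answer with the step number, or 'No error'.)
Step 2

Step 2 is incorrect due to a wrong trig function.
The step shows: (-u**2*cos(u) + 2*u*cos(u))/cos(u)**2
The correct value should be: (-u**2*cos(u) + 2*u*sin(u))/sin(u)**2

Explanation: sin(u) was incorrectly written as cos(u): the term (-u**2*cos(u) + 2*u*sin(u))/sin(u)**2 was incorrectly written as (-u**2*cos(u) + 2*u*cos(u))/cos(u)**2
The later steps are derived from this incorrect expression, so the error originates in Step 2.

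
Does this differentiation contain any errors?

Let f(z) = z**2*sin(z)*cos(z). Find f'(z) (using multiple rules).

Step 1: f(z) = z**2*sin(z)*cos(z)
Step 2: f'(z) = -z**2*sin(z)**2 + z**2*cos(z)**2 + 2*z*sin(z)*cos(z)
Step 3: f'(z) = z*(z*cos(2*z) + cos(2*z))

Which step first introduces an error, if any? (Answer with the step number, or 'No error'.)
Step 3

Step 3 is incorrect due to a wrong trig function.
The step shows: z*(z*cos(2*z) + cos(2*z))
The correct value should be: z*(z*cos(2*z) + sin(2*z))

Explanation: sin(2*z) was incorrectly written as cos(2*z): the term z*(z*cos(2*z) + sin(2*z)) was incorrectly written as z*(z*cos(2*z) + cos(2*z))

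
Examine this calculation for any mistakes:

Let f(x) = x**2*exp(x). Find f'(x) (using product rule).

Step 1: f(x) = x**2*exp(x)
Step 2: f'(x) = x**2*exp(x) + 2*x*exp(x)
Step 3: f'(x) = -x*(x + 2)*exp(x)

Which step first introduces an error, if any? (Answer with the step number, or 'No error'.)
Step 3

Step 3 is incorrect due to a sign flip.
The step shows: -x*(x + 2)*exp(x)
The correct value should be: x*(x + 2)*exp(x)

Explanation: The sign of the whole expression was flipped: the term x*(x + 2)*exp(x) was incorrectly written as -x*(x + 2)*exp(x)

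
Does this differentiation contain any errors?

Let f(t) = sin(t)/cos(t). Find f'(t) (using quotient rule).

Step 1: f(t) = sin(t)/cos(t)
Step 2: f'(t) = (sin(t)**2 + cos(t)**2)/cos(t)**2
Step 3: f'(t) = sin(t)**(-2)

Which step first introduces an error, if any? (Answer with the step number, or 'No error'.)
Step 3

Step 3 is incorrect due to a wrong trig function.
The step shows: sin(t)**(-2)
The correct value should be: cos(t)**(-2)

Explanation: cos(t) was incorrectly written as sin(t): the term cos(t)**(-2) was incorrectly written as sin(t)**(-2)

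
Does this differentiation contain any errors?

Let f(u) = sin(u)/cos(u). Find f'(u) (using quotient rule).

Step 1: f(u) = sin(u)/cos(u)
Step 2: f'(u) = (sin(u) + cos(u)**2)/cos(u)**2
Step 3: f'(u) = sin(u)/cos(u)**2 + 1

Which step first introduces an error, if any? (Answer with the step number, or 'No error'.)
Step 2

Step 2 is incorrect due to a wrong exponent.
The step shows: (sin(u) + cos(u)**2)/cos(u)**2
The correct value should be: (sin(u)**2 + cos(u)**2)/cos(u)**2

Explanation: The exponent 2 on sin(u) was incorrectly written as 1: the term (sin(u)**2 + cos(u)**2)/cos(u)**2 was incorrectly written as (sin(u) + cos(u)**2)/cos(u)**2
The later steps are derived from this incorrect expression, so the error originates in Step 2.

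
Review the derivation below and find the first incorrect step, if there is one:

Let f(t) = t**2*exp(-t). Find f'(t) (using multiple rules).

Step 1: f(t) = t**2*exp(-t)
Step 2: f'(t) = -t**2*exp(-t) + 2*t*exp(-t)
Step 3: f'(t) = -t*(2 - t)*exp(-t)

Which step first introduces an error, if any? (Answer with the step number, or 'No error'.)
Step 3

Step 3 is incorrect due to a sign flip.
The step shows: -t*(2 - t)*exp(-t)
The correct value should be: t*(2 - t)*exp(-t)

Explanation: The sign of the whole expression was flipped: the term t*(2 - t)*exp(-t) was incorrectly written as -t*(2 - t)*exp(-t)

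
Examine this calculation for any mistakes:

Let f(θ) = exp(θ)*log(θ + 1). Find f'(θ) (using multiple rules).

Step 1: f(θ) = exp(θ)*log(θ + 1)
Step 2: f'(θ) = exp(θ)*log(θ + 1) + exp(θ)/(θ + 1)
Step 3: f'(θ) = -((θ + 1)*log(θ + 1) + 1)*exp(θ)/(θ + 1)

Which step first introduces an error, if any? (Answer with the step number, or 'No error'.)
Step 3

Step 3 is incorrect due to a sign flip.
The step shows: -((θ + 1)*log(θ + 1) + 1)*exp(θ)/(θ + 1)
The correct value should be: ((θ + 1)*log(θ + 1) + 1)*exp(θ)/(θ + 1)

Explanation: The sign of the whole expression was flipped: the term ((θ + 1)*log(θ + 1) + 1)*exp(θ)/(θ + 1) was incorrectly written as -((θ + 1)*log(θ + 1) + 1)*exp(θ)/(θ + 1)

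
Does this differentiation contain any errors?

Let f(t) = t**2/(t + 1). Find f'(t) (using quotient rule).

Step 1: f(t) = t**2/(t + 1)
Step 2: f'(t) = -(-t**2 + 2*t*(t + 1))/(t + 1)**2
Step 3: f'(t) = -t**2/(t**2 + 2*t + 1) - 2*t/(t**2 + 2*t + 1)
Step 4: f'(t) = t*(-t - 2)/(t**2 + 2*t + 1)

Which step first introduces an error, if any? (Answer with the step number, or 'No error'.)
Step 2

Step 2 is incorrect due to a sign flip.
The step shows: -(-t**2 + 2*t*(t + 1))/(t + 1)**2
The correct value should be: (-t**2 + 2*t*(t + 1))/(t + 1)**2

Explanation: The sign of the whole expression was flipped: the term (-t**2 + 2*t*(t + 1))/(t + 1)**2 was incorrectly written as -(-t**2 + 2*t*(t + 1))/(t + 1)**2
The later steps are derived from this incorrect expression, so the error originates in Step 2.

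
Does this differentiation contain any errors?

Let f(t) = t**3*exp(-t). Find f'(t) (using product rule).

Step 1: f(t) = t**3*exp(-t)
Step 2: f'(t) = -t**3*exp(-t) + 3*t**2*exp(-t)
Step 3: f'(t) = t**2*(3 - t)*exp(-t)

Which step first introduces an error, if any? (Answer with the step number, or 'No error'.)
No error

All steps in this derivation are correct.
The final answer f'(t) = t**2*(3 - t)*exp(-t) is valid.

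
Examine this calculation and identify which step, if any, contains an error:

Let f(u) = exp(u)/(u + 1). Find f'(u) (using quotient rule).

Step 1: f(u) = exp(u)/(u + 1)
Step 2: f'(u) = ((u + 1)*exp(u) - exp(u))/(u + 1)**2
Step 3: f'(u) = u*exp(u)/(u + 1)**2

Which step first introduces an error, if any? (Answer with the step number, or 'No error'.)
No error

All steps in this derivation are correct.
The final answer f'(u) = u*exp(u)/(u + 1)**2 is valid.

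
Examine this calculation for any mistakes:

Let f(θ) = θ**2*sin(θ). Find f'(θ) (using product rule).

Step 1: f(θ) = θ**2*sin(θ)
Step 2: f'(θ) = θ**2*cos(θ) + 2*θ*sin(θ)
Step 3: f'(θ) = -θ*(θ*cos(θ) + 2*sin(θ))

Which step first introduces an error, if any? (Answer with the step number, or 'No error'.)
Step 3

Step 3 is incorrect due to a sign flip.
The step shows: -θ*(θ*cos(θ) + 2*sin(θ))
The correct value should be: θ*(θ*cos(θ) + 2*sin(θ))

Explanation: The sign of the whole expression was flipped: the term θ*(θ*cos(θ) + 2*sin(θ)) was incorrectly written as -θ*(θ*cos(θ) + 2*sin(θ))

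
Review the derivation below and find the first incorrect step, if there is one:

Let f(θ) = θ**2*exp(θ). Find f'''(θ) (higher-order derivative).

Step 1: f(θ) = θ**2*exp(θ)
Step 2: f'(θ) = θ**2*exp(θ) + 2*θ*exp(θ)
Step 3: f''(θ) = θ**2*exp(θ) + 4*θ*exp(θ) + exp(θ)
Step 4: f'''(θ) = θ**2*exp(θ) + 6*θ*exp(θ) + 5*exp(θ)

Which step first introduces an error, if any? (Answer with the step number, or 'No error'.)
Step 3

Step 3 is incorrect due to a wrong coefficient.
The step shows: θ**2*exp(θ) + 4*θ*exp(θ) + exp(θ)
The correct value should be: θ**2*exp(θ) + 4*θ*exp(θ) + 2*exp(θ)

Explanation: The coefficient 2 was incorrectly written as 1: the term 2*exp(θ) was incorrectly written as exp(θ)
The later steps are derived from this incorrect expression, so the error originates in Step 3.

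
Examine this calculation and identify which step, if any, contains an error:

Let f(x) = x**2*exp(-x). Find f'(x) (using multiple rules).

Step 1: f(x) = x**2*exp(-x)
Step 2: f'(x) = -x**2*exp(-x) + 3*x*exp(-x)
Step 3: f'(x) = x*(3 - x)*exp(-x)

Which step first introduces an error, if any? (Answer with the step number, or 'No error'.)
Step 2

Step 2 is incorrect due to a wrong coefficient.
The step shows: -x**2*exp(-x) + 3*x*exp(-x)
The correct value should be: -x**2*exp(-x) + 2*x*exp(-x)

Explanation: The coefficient 2 was incorrectly written as 3: the term 2*x*exp(-x) was incorrectly written as 3*x*exp(-x)
The later steps are derived from this incorrect expression, so the error originates in Step 2.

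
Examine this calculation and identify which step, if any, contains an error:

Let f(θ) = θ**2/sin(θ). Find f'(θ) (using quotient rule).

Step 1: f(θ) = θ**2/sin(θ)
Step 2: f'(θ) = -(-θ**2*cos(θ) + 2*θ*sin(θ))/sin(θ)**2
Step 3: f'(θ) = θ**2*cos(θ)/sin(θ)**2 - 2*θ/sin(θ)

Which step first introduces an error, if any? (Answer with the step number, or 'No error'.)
Step 2

Step 2 is incorrect due to a sign flip.
The step shows: -(-θ**2*cos(θ) + 2*θ*sin(θ))/sin(θ)**2
The correct value should be: (-θ**2*cos(θ) + 2*θ*sin(θ))/sin(θ)**2

Explanation: The sign of the whole expression was flipped: the term (-θ**2*cos(θ) + 2*θ*sin(θ))/sin(θ)**2 was incorrectly written as -(-θ**2*cos(θ) + 2*θ*sin(θ))/sin(θ)**2
The later steps are derived from this incorrect expression, so the error originates in Step 2.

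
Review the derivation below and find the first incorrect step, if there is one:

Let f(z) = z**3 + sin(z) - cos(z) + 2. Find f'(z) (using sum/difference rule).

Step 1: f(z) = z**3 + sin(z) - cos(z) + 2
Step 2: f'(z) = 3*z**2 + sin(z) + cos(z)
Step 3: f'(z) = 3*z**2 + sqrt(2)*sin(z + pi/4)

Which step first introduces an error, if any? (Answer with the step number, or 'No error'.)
No error

All steps in this derivation are correct.
The final answer f'(z) = 3*z**2 + sqrt(2)*sin(z + pi/4) is valid.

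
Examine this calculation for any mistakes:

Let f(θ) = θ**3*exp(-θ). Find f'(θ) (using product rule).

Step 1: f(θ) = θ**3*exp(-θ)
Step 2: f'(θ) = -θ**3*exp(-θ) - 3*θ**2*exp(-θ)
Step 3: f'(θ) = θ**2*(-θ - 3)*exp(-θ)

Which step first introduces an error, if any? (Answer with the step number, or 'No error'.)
Step 2

Step 2 is incorrect due to a sign flip.
The step shows: -θ**3*exp(-θ) - 3*θ**2*exp(-θ)
The correct value should be: -θ**3*exp(-θ) + 3*θ**2*exp(-θ)

Explanation: The sign of one term was flipped: the term 3*θ**2*exp(-θ) was incorrectly written as -3*θ**2*exp(-θ)
The later steps are derived from this incorrect expression, so the error originates in Step 2.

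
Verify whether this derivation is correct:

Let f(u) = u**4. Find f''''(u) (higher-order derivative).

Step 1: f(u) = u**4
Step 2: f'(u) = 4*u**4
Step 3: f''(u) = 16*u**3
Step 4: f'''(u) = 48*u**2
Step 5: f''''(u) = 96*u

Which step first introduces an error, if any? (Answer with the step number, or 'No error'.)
Step 2

Step 2 is incorrect due to a wrong exponent.
The step shows: 4*u**4
The correct value should be: 4*u**3

Explanation: The exponent 3 on u was incorrectly written as 4: the term 4*u**3 was incorrectly written as 4*u**4
The later steps are derived from this incorrect expression, so the error originates in Step 2.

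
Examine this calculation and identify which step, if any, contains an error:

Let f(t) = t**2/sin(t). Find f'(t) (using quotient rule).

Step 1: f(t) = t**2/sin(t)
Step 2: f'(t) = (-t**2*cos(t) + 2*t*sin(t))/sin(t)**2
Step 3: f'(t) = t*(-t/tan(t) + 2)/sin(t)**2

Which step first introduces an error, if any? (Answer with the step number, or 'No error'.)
Step 3

Step 3 is incorrect due to a wrong exponent.
The step shows: t*(-t/tan(t) + 2)/sin(t)**2
The correct value should be: t*(-t/tan(t) + 2)/sin(t)

Explanation: The exponent -1 on sin(t) was incorrectly written as -2: the term t*(-t/tan(t) + 2)/sin(t) was incorrectly written as t*(-t/tan(t) + 2)/sin(t)**2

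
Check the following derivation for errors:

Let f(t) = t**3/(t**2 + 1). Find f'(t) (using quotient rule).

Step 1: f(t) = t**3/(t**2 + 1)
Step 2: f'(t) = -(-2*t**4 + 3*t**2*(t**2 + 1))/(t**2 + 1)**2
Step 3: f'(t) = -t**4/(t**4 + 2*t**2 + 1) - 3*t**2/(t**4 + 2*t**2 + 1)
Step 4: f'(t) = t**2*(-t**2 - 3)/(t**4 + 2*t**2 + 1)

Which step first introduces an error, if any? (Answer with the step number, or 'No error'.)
Step 2

Step 2 is incorrect due to a sign flip.
The step shows: -(-2*t**4 + 3*t**2*(t**2 + 1))/(t**2 + 1)**2
The correct value should be: (-2*t**4 + 3*t**2*(t**2 + 1))/(t**2 + 1)**2

Explanation: The sign of the whole expression was flipped: the term (-2*t**4 + 3*t**2*(t**2 + 1))/(t**2 + 1)**2 was incorrectly written as -(-2*t**4 + 3*t**2*(t**2 + 1))/(t**2 + 1)**2
The later steps are derived from this incorrect expression, so the error originates in Step 2.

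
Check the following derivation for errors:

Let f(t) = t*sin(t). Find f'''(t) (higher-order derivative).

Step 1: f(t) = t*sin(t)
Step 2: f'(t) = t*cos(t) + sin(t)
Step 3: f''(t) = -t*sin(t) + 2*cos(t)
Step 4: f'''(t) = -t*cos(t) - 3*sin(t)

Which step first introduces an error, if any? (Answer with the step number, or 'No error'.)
No error

All steps in this derivation are correct.
The final answer f'''(t) = -t*cos(t) - 3*sin(t) is valid.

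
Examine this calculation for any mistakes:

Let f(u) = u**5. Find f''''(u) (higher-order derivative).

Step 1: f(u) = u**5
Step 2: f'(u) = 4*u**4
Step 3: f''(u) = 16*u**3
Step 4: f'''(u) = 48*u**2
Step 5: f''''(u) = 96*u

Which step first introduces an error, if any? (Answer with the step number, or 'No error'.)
Step 2

Step 2 is incorrect due to a wrong coefficient.
The step shows: 4*u**4
The correct value should be: 5*u**4

Explanation: The coefficient 5 was incorrectly written as 4: the term 5*u**4 was incorrectly written as 4*u**4
The later steps are derived from this incorrect expression, so the error originates in Step 2.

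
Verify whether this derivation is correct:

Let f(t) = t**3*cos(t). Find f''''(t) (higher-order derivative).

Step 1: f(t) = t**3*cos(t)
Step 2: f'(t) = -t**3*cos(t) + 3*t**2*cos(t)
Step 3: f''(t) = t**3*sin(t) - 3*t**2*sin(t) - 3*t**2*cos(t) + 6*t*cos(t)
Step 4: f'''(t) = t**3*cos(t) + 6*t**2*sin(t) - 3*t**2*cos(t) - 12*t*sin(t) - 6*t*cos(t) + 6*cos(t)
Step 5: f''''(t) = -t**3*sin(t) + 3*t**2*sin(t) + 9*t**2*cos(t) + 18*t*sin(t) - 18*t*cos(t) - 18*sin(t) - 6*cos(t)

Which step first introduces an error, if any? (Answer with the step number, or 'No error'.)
Step 2

Step 2 is incorrect due to a wrong trig function.
The step shows: -t**3*cos(t) + 3*t**2*cos(t)
The correct value should be: -t**3*sin(t) + 3*t**2*cos(t)

Explanation: sin(t) was incorrectly written as cos(t): the term -t**3*sin(t) was incorrectly written as -t**3*cos(t)
The later steps are derived from this incorrect expression, so the error originates in Step 2.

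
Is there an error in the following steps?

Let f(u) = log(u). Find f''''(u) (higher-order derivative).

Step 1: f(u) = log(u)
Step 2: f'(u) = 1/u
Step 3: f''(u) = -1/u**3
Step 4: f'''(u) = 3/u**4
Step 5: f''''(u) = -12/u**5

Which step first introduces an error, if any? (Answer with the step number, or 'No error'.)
Step 3

Step 3 is incorrect due to a wrong exponent.
The step shows: -1/u**3
The correct value should be: -1/u**2

Explanation: The exponent -2 on u was incorrectly written as -3: the term -1/u**2 was incorrectly written as -1/u**3
The later steps are derived from this incorrect expression, so the error originates in Step 3.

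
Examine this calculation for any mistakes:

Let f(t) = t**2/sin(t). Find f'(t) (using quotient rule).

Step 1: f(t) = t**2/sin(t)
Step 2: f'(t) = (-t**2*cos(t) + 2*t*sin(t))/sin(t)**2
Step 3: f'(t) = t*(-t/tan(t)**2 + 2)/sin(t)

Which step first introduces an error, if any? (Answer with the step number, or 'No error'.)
Step 3

Step 3 is incorrect due to a wrong exponent.
The step shows: t*(-t/tan(t)**2 + 2)/sin(t)
The correct value should be: t*(-t/tan(t) + 2)/sin(t)

Explanation: The exponent -1 on tan(t) was incorrectly written as -2: the term t*(-t/tan(t) + 2)/sin(t) was incorrectly written as t*(-t/tan(t)**2 + 2)/sin(t)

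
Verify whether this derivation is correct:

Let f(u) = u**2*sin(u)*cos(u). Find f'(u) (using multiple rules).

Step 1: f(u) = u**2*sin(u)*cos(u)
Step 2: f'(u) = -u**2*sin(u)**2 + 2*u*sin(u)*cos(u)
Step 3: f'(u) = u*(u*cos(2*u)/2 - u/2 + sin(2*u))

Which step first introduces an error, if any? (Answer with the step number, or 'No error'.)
Step 2

Step 2 is incorrect due to a dropped term.
The step shows: -u**2*sin(u)**2 + 2*u*sin(u)*cos(u)
The correct value should be: -u**2*sin(u)**2 + u**2*cos(u)**2 + 2*u*sin(u)*cos(u)

Explanation: A term was dropped: the term u**2*cos(u)**2 was incorrectly omitted
The later steps are derived from this incorrect expression, so the error originates in Step 2.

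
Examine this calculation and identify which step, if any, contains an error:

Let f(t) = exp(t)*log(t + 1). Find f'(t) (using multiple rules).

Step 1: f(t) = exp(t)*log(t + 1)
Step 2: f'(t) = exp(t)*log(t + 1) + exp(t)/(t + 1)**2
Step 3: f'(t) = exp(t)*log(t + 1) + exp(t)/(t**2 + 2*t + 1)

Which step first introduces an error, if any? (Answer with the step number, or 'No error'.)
Step 2

Step 2 is incorrect due to a wrong exponent.
The step shows: exp(t)*log(t + 1) + exp(t)/(t + 1)**2
The correct value should be: exp(t)*log(t + 1) + exp(t)/(t + 1)

Explanation: The exponent -1 on t + 1 was incorrectly written as -2: the term exp(t)/(t + 1) was incorrectly written as exp(t)/(t + 1)**2
The later steps are derived from this incorrect expression, so the error originates in Step 2.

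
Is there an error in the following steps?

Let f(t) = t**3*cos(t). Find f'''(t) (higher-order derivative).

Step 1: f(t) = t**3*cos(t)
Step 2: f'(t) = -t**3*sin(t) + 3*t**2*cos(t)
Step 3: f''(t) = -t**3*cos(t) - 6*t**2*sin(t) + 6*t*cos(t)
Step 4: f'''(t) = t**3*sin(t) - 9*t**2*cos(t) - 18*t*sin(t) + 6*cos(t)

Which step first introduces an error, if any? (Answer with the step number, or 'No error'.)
No error

All steps in this derivation are correct.
The final answer f'''(t) = t**3*sin(t) - 9*t**2*cos(t) - 18*t*sin(t) + 6*cos(t) is valid.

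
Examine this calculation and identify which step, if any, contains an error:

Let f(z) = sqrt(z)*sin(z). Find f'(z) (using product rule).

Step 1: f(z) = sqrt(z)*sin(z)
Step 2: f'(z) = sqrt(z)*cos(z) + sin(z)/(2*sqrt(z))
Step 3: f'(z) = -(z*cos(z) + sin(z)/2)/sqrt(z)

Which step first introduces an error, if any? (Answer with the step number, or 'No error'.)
Step 3

Step 3 is incorrect due to a sign flip.
The step shows: -(z*cos(z) + sin(z)/2)/sqrt(z)
The correct value should be: (z*cos(z) + sin(z)/2)/sqrt(z)

Explanation: The sign of the whole expression was flipped: the term (z*cos(z) + sin(z)/2)/sqrt(z) was incorrectly written as -(z*cos(z) + sin(z)/2)/sqrt(z)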